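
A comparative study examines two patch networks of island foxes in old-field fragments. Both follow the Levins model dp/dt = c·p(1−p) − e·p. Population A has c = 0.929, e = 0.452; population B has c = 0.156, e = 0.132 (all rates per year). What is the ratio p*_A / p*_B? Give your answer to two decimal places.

3.34

A: p*_A = 1 − 0.452/0.929 = 0.5135.
B: p*_B = 1 − 0.132/0.156 = 0.1538.
p*_A / p*_B = 0.5135/0.1538 = 3.3375.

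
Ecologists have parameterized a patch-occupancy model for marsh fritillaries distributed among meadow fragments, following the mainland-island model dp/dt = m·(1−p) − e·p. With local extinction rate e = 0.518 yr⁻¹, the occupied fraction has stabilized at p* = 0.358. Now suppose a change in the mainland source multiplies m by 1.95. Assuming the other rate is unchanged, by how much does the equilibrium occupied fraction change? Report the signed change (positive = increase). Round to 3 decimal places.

0.163

Balance m(1−p*) = e·p* gives m = e·p*/(1−p*) = 0.518×0.35800/0.64200 = 0.28885.
New p* = m/(m+e) = 0.56326/(0.56326+0.51800) = 0.52093.
Δp* = 0.52093 − 0.35800 = +0.16293.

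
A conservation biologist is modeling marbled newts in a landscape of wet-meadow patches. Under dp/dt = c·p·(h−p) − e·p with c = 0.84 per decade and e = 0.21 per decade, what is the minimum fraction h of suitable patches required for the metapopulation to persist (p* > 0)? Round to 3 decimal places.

p* = h − e/c is positive only when h > e/c.
h_min = e/c = 0.21/0.84 = 0.2500.

0.250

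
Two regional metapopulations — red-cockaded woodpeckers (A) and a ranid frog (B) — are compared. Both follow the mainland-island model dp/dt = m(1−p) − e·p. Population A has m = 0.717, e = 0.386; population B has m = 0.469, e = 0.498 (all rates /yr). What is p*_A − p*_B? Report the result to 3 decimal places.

A: p*_A = m/(m+e) = 0.717/1.1030 = 0.6500.
B: p*_B = 0.469/0.9670 = 0.4850.
p*_A − p*_B = 0.6500 − 0.4850 = 0.1650.

0.165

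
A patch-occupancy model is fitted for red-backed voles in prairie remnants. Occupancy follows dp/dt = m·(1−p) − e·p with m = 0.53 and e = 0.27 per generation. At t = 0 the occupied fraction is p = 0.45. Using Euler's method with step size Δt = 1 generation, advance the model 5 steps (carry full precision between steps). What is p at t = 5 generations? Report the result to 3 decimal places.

Update rule: p ← p + [m·(1−p) − e·p]·Δt with Δt = 1.
  1  |  dp/dt·Δt = +0.170000  |  p_1 = 0.620000
  2  |  dp/dt·Δt = +0.034000  |  p_2 = 0.654000
  3  |  dp/dt·Δt = +0.006800  |  p_3 = 0.660800
  4  |  dp/dt·Δt = +0.001360  |  p_4 = 0.662160
  5  |  dp/dt·Δt = +0.000272  |  p_5 = 0.662432

0.662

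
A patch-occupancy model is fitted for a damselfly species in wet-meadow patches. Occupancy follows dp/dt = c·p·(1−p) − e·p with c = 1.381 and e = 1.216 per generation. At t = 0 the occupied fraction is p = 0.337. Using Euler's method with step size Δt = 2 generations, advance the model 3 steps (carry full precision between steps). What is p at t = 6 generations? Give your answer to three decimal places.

Update rule: p ← p + [c·p·(1−p) − e·p]·Δt with Δt = 2.
step 1: Δp = -0.20247, p = 0.13453
step 2: Δp = -0.00559, p = 0.12894
step 3: Δp = -0.00337, p = 0.12557

0.126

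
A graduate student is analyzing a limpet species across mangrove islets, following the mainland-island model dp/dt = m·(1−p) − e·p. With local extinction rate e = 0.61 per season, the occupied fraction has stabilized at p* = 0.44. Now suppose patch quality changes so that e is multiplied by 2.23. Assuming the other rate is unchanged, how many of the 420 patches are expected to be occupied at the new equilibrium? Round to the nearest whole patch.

Balance m(1−p*) = e·p* gives m = e·p*/(1−p*) = 0.61×0.44000/0.56000 = 0.47929.
New p* = m/(m+e) = 0.47929/(0.47929+1.36030) = 0.26054.
Expected occupied = 420 × 0.26054 = 109.43 ≈ 109.

109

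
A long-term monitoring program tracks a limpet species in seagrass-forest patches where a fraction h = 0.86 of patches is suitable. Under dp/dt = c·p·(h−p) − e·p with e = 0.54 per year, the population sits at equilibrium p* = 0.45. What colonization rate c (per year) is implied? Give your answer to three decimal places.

At equilibrium c(h−p*) = e, so c = e/(h−p*).
c = 0.54/(0.86 − 0.45) = 0.54/0.4100 = 1.3171.

1.317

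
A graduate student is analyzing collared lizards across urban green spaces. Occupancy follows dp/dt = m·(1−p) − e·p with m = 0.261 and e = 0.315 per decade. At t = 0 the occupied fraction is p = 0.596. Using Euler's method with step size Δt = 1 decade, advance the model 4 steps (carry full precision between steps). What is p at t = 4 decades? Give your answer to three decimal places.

Update rule: p ← p + [m·(1−p) − e·p]·Δt with Δt = 1.
step 1: Δp = -0.08230, p = 0.51370
step 2: Δp = -0.03489, p = 0.47881
step 3: Δp = -0.01479, p = 0.46402
step 4: Δp = -0.00627, p = 0.45774

0.458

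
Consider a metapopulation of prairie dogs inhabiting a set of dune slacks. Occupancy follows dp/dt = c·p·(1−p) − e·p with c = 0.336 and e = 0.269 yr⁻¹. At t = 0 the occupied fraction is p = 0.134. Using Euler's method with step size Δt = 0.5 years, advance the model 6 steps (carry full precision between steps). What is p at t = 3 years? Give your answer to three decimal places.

0.143

Update rule: p ← p + [c·p·(1−p) − e·p]·Δt with Δt = 0.5.
t = 0.5: p = 0.13400 + (+0.00147) = 0.13547
t = 1: p = 0.13547 + (+0.00146) = 0.13693
t = 1.5: p = 0.13693 + (+0.00144) = 0.13836
t = 2: p = 0.13836 + (+0.00142) = 0.13978
t = 2.5: p = 0.13978 + (+0.00140) = 0.14118
t = 3: p = 0.14118 + (+0.00138) = 0.14256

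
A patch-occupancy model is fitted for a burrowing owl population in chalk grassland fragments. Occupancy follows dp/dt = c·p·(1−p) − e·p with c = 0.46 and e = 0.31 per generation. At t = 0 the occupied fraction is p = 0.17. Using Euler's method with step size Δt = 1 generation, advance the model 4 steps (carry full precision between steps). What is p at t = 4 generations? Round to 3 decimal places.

0.217

Update rule: p ← p + [c·p·(1−p) − e·p]·Δt with Δt = 1.
t = 1: p = 0.17000 + (+0.01221) = 0.18221
t = 2: p = 0.18221 + (+0.01206) = 0.19427
t = 3: p = 0.19427 + (+0.01178) = 0.20605
t = 4: p = 0.20605 + (+0.01138) = 0.21742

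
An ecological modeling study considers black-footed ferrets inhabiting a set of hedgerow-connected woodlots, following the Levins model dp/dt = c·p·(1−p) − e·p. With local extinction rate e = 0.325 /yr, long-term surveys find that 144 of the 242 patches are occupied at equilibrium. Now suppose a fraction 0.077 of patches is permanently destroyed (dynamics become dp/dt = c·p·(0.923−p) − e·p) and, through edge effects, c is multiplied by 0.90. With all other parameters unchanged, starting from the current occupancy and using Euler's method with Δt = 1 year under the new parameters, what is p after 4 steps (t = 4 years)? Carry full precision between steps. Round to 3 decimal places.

Observed p* = 144/242 = 0.59504.
Balance c(1−p*) = e gives c = e/(1 − 0.59504) = 0.325/0.40496 = 0.80255.
Starting from p₀ = 0.59504; update p ← p + (dp/dt)·Δt with the new parameters.
t = 1: p = 0.59504 + (-0.05243) = 0.54261
t = 2: p = 0.54261 + (-0.02726) = 0.51535
t = 3: p = 0.51535 + (-0.01575) = 0.49960
t = 4: p = 0.49960 + (-0.00958) = 0.49002

0.490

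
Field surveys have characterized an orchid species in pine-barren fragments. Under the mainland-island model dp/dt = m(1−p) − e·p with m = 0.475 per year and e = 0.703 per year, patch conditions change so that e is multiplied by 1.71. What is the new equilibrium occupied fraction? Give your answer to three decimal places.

Before: p* = 0.475/(0.475+0.703) = 0.4032.
After: m = 0.475, e = 1.20213; p* = 0.475/1.6771 = 0.2832.

0.283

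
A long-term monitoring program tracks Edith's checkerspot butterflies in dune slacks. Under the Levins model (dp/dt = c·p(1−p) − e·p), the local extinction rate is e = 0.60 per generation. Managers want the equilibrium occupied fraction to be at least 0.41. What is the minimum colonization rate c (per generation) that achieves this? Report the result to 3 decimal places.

1.017

p* = 1 − e/c ≥ 0.41 requires e/c ≤ 0.5900, i.e. c ≥ e/0.5900.
c_min = 0.60/0.5900 = 1.0169.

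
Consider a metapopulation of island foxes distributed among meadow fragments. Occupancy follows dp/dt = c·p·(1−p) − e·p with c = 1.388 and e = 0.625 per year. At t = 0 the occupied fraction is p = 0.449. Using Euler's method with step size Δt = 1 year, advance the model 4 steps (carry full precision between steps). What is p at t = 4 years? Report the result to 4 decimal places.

0.5490

Update rule: p ← p + [c·p·(1−p) − e·p]·Δt with Δt = 1.
t = 1: p = 0.44900 + (+0.06276) = 0.51176
t = 2: p = 0.51176 + (+0.02695) = 0.53872
t = 3: p = 0.53872 + (+0.00822) = 0.54694
t = 4: p = 0.54694 + (+0.00211) = 0.54904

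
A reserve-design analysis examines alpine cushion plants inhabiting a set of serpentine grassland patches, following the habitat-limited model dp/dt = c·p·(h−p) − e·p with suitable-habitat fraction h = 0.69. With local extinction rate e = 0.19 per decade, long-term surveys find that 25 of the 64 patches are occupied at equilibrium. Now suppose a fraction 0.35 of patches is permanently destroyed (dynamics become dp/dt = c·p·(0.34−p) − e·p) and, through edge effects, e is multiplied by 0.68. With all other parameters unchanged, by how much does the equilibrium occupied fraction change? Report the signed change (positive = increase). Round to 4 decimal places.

Observed p* = 25/64 = 0.39062.
Balance c(h−p*) = e gives c = e/(0.69 − 0.39062) = 0.19/0.29938 = 0.63464.
New p* = 0.34 − e/c = 0.34 − 0.12920/0.63464 = 0.13642.
Δp* = 0.13642 − 0.39062 = -0.25420.

-0.2542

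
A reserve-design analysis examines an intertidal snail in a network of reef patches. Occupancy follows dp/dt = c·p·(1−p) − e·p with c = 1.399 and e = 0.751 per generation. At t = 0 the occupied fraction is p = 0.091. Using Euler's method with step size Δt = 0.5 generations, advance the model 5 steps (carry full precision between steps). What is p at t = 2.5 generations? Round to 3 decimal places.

0.247

Update rule: p ← p + [c·p·(1−p) − e·p]·Δt with Δt = 0.5.
step 1: Δp = +0.02369, p = 0.11469
step 2: Δp = +0.02796, p = 0.14265
step 3: Δp = +0.03198, p = 0.17463
step 4: Δp = +0.03525, p = 0.20988
step 5: Δp = +0.03719, p = 0.24707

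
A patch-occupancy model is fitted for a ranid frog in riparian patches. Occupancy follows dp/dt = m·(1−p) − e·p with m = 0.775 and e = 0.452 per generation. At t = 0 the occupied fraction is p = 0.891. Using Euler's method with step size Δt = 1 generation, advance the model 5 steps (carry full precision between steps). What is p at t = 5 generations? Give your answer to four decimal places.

0.6315

Update rule: p ← p + [m·(1−p) − e·p]·Δt with Δt = 1.
step 1: Δp = -0.31826, p = 0.57274
step 2: Δp = +0.07224, p = 0.64499
step 3: Δp = -0.01640, p = 0.62859
step 4: Δp = +0.00372, p = 0.63231
step 5: Δp = -0.00085, p = 0.63147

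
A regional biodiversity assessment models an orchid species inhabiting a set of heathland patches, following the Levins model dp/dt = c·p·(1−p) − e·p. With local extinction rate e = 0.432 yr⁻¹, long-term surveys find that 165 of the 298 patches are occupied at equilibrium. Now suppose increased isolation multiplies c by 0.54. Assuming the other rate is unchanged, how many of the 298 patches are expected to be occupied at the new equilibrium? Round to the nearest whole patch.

Observed p* = 165/298 = 0.55369.
Balance c(1−p*) = e gives c = e/(1 − 0.55369) = 0.432/0.44631 = 0.96794.
New p* = 1 − e/c = 1 − 0.43200/0.52269 = 0.17351.
Expected occupied = 298 × 0.17351 = 51.71 ≈ 52.

52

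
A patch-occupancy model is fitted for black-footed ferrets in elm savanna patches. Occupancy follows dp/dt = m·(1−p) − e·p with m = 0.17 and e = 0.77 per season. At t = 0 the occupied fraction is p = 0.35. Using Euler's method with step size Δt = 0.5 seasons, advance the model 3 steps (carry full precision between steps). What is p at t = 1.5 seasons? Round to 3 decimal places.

Update rule: p ← p + [m·(1−p) − e·p]·Δt with Δt = 0.5.
t = 0.5: p = 0.35000 + (-0.07950) = 0.27050
t = 1: p = 0.27050 + (-0.04214) = 0.22837
t = 1.5: p = 0.22837 + (-0.02233) = 0.20603

0.206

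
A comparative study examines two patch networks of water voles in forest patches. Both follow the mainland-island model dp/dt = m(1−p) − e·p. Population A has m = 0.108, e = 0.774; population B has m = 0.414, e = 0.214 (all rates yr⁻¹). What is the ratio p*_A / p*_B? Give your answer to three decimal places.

A: p*_A = m/(m+e) = 0.108/0.8820 = 0.1224.
B: p*_B = 0.414/0.6280 = 0.6592.
p*_A / p*_B = 0.1224/0.6592 = 0.1857.

0.186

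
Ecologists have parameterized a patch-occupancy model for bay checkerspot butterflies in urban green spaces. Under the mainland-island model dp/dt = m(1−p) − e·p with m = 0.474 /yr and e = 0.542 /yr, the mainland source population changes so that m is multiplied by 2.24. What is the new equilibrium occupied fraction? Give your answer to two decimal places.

Before: p* = 0.474/(0.474+0.542) = 0.4665.
After: m = 1.06176, e = 0.542; p* = 1.06176/1.6038 = 0.6620.

0.66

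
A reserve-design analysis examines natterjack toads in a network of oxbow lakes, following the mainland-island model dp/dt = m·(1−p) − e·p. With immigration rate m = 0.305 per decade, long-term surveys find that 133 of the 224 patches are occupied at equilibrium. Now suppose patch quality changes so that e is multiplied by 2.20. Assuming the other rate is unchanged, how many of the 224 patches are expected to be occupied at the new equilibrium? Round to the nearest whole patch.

Observed p* = 133/224 = 0.59375.
Balance m(1−p*) = e·p* gives e = m(1−p*)/p* = 0.305×0.40625/0.59375 = 0.20868.
New p* = m/(m+e) = 0.30500/(0.30500+0.45910) = 0.39916.
Expected occupied = 224 × 0.39916 = 89.41 ≈ 89.

89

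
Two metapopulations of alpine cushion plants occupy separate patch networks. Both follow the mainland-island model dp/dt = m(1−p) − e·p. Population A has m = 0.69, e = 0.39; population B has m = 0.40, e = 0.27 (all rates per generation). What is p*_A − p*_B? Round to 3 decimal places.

A: p*_A = m/(m+e) = 0.69/1.0800 = 0.6389.
B: p*_B = 0.40/0.6700 = 0.5970.
p*_A − p*_B = 0.6389 − 0.5970 = 0.0419.

0.042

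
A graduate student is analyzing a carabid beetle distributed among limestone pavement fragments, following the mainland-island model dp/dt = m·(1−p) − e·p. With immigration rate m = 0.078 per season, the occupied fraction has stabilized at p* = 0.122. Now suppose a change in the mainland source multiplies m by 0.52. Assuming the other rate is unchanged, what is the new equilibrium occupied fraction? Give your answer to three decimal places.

Balance m(1−p*) = e·p* gives e = m(1−p*)/p* = 0.078×0.87800/0.12200 = 0.56134.
New p* = m/(m+e) = 0.04056/(0.04056+0.56134) = 0.06739.

0.067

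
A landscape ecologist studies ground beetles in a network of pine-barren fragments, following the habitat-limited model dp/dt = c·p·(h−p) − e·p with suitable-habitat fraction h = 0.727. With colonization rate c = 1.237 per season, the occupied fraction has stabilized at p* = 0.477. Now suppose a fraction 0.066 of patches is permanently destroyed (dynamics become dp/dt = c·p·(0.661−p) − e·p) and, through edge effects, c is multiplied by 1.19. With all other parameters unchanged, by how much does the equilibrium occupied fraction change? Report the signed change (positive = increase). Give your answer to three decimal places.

Balance c(h−p*) = e gives e = 1.237×(0.727 − 0.47700) = 0.30925.
New p* = 0.661 − e/c = 0.661 − 0.30925/1.47203 = 0.45092.
Δp* = 0.45092 − 0.47700 = -0.02608.

-0.026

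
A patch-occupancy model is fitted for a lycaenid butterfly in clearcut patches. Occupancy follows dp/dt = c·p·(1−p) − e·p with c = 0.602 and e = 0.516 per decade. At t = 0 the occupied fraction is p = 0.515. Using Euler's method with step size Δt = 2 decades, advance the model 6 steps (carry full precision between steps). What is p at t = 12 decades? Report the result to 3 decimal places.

0.173

Update rule: p ← p + [c·p·(1−p) − e·p]·Δt with Δt = 2.
step 1: Δp = -0.23075, p = 0.28425
step 2: Δp = -0.04839, p = 0.23586
step 3: Δp = -0.02641, p = 0.20945
step 4: Δp = -0.01679, p = 0.19266
step 5: Δp = -0.01155, p = 0.18110
step 6: Δp = -0.00834, p = 0.17277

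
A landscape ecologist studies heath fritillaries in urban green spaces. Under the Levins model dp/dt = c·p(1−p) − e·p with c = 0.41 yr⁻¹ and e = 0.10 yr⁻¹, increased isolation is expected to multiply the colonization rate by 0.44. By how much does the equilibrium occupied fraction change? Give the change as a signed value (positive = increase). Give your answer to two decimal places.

-0.31

Before: p* = 1 − 0.10/0.41 = 0.7561.
After the change, c = 0.1804, e = 0.1, so p* = 1 − 0.1/0.1804 = 0.4457.
Δp* = 0.4457 − 0.7561 = -0.3104.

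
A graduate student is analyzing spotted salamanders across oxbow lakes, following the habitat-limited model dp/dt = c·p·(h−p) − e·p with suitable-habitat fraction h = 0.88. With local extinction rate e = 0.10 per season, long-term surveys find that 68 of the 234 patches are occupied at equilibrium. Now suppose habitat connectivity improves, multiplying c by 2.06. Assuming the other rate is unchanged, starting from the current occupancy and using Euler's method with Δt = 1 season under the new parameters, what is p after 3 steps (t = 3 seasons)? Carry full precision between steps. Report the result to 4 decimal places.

Observed p* = 68/234 = 0.29060.
Balance c(h−p*) = e gives c = e/(0.88 − 0.29060) = 0.10/0.58940 = 0.16966.
Starting from p₀ = 0.29060; update p ← p + (dp/dt)·Δt with the new parameters.
t = 1: p = 0.29060 + (+0.03080) = 0.32140
t = 2: p = 0.32140 + (+0.03061) = 0.35201
t = 3: p = 0.35201 + (+0.02976) = 0.38177

0.3818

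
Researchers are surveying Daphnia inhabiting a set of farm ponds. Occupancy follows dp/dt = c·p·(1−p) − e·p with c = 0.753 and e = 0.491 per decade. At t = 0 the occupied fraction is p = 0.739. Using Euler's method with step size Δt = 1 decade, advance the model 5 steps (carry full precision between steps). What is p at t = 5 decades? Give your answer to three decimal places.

0.381

Update rule: p ← p + [c·p·(1−p) − e·p]·Δt with Δt = 1.
  1  |  dp/dt·Δt = -0.217611  |  p_1 = 0.521389
  2  |  dp/dt·Δt = -0.068096  |  p_2 = 0.453292
  3  |  dp/dt·Δt = -0.035959  |  p_3 = 0.417333
  4  |  dp/dt·Δt = -0.021806  |  p_4 = 0.395527
  5  |  dp/dt·Δt = -0.014172  |  p_5 = 0.381354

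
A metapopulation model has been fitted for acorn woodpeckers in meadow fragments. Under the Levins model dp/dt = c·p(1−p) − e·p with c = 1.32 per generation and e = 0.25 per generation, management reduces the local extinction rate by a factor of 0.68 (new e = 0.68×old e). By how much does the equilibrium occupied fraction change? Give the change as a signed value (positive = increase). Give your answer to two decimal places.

0.06

Before: p* = 1 − 0.25/1.32 = 0.8106.
After the change, c = 1.32, e = 0.17, so p* = 1 − 0.17/1.32 = 0.8712.
Δp* = 0.8712 − 0.8106 = +0.0606.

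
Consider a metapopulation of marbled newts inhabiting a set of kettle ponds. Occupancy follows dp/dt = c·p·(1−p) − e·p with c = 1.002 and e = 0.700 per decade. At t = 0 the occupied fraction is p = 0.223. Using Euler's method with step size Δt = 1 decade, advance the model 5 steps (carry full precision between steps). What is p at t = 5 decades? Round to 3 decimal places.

Update rule: p ← p + [c·p·(1−p) − e·p]·Δt with Δt = 1.
step 1: Δp = +0.01752, p = 0.24052
step 2: Δp = +0.01467, p = 0.25519
step 3: Δp = +0.01182, p = 0.26700
step 4: Δp = +0.00920, p = 0.27621
step 5: Δp = +0.00697, p = 0.28318

0.283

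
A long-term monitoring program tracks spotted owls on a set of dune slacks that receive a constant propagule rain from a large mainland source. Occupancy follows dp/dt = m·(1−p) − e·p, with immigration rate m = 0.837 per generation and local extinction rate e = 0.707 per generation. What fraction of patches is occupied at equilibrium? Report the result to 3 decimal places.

At equilibrium the propagule rain into empty patches balances local extinction: m(1−p*) = e·p*.
p* = m/(m+e) = 0.837/(0.837+0.707) = 0.837/1.5440 = 0.5421.

0.542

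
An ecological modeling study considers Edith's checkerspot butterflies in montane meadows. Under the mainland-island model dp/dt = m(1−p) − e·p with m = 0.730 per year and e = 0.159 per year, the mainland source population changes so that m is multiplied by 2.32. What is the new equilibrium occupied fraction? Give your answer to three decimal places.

Before: p* = 0.730/(0.730+0.159) = 0.8211.
After: m = 1.6936, e = 0.159; p* = 1.6936/1.8526 = 0.9142.

0.914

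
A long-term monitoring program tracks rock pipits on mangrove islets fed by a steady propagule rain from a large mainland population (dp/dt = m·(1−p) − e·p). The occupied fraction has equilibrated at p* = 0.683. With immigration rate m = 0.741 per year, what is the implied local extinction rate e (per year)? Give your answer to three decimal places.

0.344

At equilibrium m(1−p*) = e·p*, so e = m(1−p*)/p*.
e = 0.741 × 0.3170 / 0.683 = 0.3439.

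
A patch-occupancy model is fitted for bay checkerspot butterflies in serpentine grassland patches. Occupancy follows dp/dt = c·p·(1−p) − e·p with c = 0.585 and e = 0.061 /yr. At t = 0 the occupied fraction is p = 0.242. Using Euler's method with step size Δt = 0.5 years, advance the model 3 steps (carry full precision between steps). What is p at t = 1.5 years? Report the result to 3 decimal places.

Update rule: p ← p + [c·p·(1−p) − e·p]·Δt with Δt = 0.5.
p: 0.24200 → 0.28827  (Δp = +0.04627)
p: 0.28827 → 0.33949  (Δp = +0.05122)
p: 0.33949 → 0.39473  (Δp = +0.05524)

0.395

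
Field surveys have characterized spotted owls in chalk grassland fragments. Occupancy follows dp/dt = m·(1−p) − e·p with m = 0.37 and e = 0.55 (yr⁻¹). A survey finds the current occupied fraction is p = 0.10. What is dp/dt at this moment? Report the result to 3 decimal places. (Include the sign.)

0.278

Colonization term: m·(1−p) = 0.37×0.9000 = 0.33300.
Extinction term: e·p = 0.05500.
dp/dt = 0.33300 − 0.05500 = 0.27800.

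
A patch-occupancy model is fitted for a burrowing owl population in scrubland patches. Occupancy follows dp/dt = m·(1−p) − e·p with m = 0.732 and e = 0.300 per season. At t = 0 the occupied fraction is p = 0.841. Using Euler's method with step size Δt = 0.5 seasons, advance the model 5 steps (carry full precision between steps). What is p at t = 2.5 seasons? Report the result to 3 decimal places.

0.713

Update rule: p ← p + [m·(1−p) − e·p]·Δt with Δt = 0.5.
t = 0.5: p = 0.84100 + (-0.06796) = 0.77304
t = 1: p = 0.77304 + (-0.03289) = 0.74015
t = 1.5: p = 0.74015 + (-0.01592) = 0.72423
t = 2: p = 0.72423 + (-0.00770) = 0.71653
t = 2.5: p = 0.71653 + (-0.00373) = 0.71280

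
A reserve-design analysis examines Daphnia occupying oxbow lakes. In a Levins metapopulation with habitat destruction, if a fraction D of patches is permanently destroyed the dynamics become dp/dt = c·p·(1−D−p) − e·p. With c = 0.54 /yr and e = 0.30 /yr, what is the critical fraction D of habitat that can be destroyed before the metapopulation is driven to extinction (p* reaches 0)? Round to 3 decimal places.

0.444

The nontrivial equilibrium is p* = (1−D) − e/c; extinction occurs when this hits zero.
So D_crit = 1 − e/c = 1 − 0.30/0.54 = 1 − 0.5556 = 0.4444.
Note this equals the original equilibrium occupancy — the Levins extinction-debt result.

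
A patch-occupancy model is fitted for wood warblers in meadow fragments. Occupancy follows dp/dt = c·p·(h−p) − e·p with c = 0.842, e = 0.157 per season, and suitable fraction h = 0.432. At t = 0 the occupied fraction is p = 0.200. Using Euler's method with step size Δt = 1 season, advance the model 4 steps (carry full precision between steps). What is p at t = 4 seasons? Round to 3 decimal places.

Update rule: p ← p + [c·p·(h−p) − e·p]·Δt with Δt = 1.
t = 1: p = 0.20000 + (+0.00767) = 0.20767
t = 2: p = 0.20767 + (+0.00662) = 0.21429
t = 3: p = 0.21429 + (+0.00564) = 0.21993
t = 4: p = 0.21993 + (+0.00474) = 0.22467

0.225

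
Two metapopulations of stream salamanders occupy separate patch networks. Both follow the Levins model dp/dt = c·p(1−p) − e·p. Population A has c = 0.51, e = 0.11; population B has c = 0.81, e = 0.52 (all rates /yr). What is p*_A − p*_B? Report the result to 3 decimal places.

A: p*_A = 1 − 0.11/0.51 = 0.7843.
B: p*_B = 1 − 0.52/0.81 = 0.3580.
p*_A − p*_B = 0.7843 − 0.3580 = 0.4263.

0.426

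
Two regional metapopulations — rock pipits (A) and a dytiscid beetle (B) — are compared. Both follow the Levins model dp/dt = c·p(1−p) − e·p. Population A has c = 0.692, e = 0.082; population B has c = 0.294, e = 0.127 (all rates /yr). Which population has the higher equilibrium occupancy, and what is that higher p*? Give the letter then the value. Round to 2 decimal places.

A: p*_A = 1 − 0.082/0.692 = 0.8815.
B: p*_B = 1 − 0.127/0.294 = 0.5680.
A is higher at 0.8815.

A, 0.88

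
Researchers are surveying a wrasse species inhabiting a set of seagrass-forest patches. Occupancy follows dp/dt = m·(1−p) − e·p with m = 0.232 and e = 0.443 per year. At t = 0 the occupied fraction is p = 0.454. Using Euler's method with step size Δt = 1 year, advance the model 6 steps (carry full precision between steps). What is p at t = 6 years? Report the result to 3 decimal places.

0.344

Update rule: p ← p + [m·(1−p) − e·p]·Δt with Δt = 1.
t = 1: p = 0.45400 + (-0.07445) = 0.37955
t = 2: p = 0.37955 + (-0.02420) = 0.35535
t = 3: p = 0.35535 + (-0.00786) = 0.34749
t = 4: p = 0.34749 + (-0.00256) = 0.34493
t = 5: p = 0.34493 + (-0.00083) = 0.34410
t = 6: p = 0.34410 + (-0.00027) = 0.34383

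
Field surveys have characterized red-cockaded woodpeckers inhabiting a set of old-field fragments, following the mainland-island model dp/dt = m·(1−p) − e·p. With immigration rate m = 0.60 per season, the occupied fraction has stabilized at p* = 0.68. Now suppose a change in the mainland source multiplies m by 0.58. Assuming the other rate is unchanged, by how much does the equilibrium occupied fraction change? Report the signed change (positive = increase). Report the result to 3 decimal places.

Balance m(1−p*) = e·p* gives e = m(1−p*)/p* = 0.60×0.32000/0.68000 = 0.28235.
New p* = m/(m+e) = 0.34800/(0.34800+0.28235) = 0.55207.
Δp* = 0.55207 − 0.68000 = -0.12793.

-0.128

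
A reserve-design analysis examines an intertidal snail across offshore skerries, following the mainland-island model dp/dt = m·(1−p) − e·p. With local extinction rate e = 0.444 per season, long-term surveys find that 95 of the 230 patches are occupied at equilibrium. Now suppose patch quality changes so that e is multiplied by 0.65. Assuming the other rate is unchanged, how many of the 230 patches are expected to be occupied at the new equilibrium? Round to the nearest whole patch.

120

Observed p* = 95/230 = 0.41304.
Balance m(1−p*) = e·p* gives m = e·p*/(1−p*) = 0.444×0.41304/0.58696 = 0.31244.
New p* = m/(m+e) = 0.31244/(0.31244+0.28860) = 0.51983.
Expected occupied = 230 × 0.51983 = 119.56 ≈ 120.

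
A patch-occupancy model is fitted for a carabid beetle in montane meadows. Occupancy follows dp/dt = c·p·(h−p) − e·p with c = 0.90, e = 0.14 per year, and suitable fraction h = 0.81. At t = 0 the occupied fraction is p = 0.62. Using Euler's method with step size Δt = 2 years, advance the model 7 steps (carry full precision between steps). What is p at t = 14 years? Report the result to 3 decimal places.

0.654

Update rule: p ← p + [c·p·(h−p) − e·p]·Δt with Δt = 2.
step 1: Δp = +0.03844, p = 0.65844
step 2: Δp = -0.00474, p = 0.65370
step 3: Δp = +0.00087, p = 0.65458
step 4: Δp = -0.00015, p = 0.65442
step 5: Δp = +0.00003, p = 0.65445
step 6: Δp = -0.00000, p = 0.65444
step 7: Δp = +0.00000, p = 0.65444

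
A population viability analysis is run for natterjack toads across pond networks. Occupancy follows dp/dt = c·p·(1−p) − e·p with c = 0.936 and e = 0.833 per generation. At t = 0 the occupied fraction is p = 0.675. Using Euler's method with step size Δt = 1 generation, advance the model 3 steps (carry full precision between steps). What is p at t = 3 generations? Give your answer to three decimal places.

0.221

Update rule: p ← p + [c·p·(1−p) − e·p]·Δt with Δt = 1.
step 1: Δp = -0.35694, p = 0.31806
step 2: Δp = -0.06193, p = 0.25613
step 3: Δp = -0.03502, p = 0.22111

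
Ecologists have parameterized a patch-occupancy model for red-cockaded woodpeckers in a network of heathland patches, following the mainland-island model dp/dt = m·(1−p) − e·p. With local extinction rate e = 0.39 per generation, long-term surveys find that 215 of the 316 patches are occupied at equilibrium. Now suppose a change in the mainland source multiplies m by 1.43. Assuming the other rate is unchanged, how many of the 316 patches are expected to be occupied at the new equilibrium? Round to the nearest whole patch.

238

Observed p* = 215/316 = 0.68038.
Balance m(1−p*) = e·p* gives m = e·p*/(1−p*) = 0.39×0.68038/0.31962 = 0.83020.
New p* = m/(m+e) = 1.18719/(1.18719+0.39000) = 0.75272.
Expected occupied = 316 × 0.75272 = 237.86 ≈ 238.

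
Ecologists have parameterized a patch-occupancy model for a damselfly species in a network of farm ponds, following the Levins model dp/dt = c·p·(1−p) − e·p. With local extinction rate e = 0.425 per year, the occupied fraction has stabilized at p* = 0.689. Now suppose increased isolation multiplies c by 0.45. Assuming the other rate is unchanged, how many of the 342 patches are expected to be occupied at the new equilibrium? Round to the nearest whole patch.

Balance c(1−p*) = e gives c = e/(1 − 0.68900) = 0.425/0.31100 = 1.36656.
New p* = 1 − e/c = 1 − 0.42500/0.61495 = 0.30889.
Expected occupied = 342 × 0.30889 = 105.64 ≈ 106.

106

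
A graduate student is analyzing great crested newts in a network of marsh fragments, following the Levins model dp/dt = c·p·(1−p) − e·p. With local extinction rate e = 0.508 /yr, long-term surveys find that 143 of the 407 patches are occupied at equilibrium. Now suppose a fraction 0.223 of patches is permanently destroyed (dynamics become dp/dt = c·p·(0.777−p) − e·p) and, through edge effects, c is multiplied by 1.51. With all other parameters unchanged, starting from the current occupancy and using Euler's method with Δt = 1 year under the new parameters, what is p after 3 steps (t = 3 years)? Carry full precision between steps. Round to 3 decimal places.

Observed p* = 143/407 = 0.35135.
Balance c(1−p*) = e gives c = e/(1 − 0.35135) = 0.508/0.64865 = 0.78317.
Starting from p₀ = 0.35135; update p ← p + (dp/dt)·Δt with the new parameters.
p: 0.35135 → 0.34972  (Δp = -0.00163)
p: 0.34972 → 0.34877  (Δp = -0.00095)
p: 0.34877 → 0.34822  (Δp = -0.00055)

0.348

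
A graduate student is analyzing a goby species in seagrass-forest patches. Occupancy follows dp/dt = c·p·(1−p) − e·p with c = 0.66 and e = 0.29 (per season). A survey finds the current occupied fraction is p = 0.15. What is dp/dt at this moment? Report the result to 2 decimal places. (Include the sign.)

Colonization term: c·p·(1−p) = 0.66×0.15×0.8500 = 0.08415.
Extinction term: e·p = 0.04350.
dp/dt = 0.08415 − 0.04350 = 0.04065.

0.04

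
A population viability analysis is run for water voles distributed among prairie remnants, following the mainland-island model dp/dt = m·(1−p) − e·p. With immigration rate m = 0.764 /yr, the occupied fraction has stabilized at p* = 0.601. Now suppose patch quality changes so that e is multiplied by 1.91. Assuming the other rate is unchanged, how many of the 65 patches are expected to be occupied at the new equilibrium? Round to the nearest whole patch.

29

Balance m(1−p*) = e·p* gives e = m(1−p*)/p* = 0.764×0.39900/0.60100 = 0.50721.
New p* = m/(m+e) = 0.76400/(0.76400+0.96877) = 0.44091.
Expected occupied = 65 × 0.44091 = 28.66 ≈ 29.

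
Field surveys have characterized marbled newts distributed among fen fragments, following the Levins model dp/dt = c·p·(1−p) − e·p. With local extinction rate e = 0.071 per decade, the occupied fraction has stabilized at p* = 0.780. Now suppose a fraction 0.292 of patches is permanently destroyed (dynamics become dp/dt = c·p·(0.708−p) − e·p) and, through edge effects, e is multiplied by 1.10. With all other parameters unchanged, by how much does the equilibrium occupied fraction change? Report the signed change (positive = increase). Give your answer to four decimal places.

Balance c(1−p*) = e gives c = e/(1 − 0.78000) = 0.071/0.22000 = 0.32273.
New p* = 0.708 − e/c = 0.708 − 0.07810/0.32273 = 0.46600.
Δp* = 0.46600 − 0.78000 = -0.31400.

-0.3140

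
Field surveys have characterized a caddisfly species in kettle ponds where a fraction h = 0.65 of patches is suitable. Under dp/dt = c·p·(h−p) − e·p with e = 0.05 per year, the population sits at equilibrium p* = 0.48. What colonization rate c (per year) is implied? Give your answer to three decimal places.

0.294

At equilibrium c(h−p*) = e, so c = e/(h−p*).
c = 0.05/(0.65 − 0.48) = 0.05/0.1700 = 0.2941.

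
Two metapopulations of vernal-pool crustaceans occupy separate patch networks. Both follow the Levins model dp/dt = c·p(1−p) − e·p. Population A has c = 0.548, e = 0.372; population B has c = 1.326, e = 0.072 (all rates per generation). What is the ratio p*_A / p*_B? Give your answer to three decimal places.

A: p*_A = 1 − 0.372/0.548 = 0.3212.
B: p*_B = 1 − 0.072/1.326 = 0.9457.
p*_A / p*_B = 0.3212/0.9457 = 0.3396.

0.340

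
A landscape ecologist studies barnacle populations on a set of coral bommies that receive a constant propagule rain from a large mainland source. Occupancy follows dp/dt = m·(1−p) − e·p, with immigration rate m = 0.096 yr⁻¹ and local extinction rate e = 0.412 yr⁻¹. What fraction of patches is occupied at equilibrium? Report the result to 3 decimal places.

0.189

Setting dp/dt = 0: m − m·p* = e·p*, so m = (m+e)·p*.
p* = m/(m+e) = 0.096/(0.096+0.412) = 0.096/0.5080 = 0.1890.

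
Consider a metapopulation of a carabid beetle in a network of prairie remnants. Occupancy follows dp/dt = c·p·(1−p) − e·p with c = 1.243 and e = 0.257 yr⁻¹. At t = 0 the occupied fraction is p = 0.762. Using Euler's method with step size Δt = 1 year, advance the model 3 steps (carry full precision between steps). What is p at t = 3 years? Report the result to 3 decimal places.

Update rule: p ← p + [c·p·(1−p) − e·p]·Δt with Δt = 1.
t = 1: p = 0.76200 + (+0.02959) = 0.79159
t = 2: p = 0.79159 + (+0.00162) = 0.79322
t = 3: p = 0.79322 + (+0.00003) = 0.79324

0.793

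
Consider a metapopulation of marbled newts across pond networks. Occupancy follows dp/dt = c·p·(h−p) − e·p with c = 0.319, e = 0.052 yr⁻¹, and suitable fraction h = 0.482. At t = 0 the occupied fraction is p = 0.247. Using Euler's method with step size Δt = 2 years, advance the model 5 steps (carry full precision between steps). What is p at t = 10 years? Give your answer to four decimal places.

0.2907

Update rule: p ← p + [c·p·(h−p) − e·p]·Δt with Δt = 2.
t = 2: p = 0.24700 + (+0.01134) = 0.25834
t = 4: p = 0.25834 + (+0.01000) = 0.26834
t = 6: p = 0.26834 + (+0.00867) = 0.27701
t = 8: p = 0.27701 + (+0.00742) = 0.28443
t = 10: p = 0.28443 + (+0.00627) = 0.29070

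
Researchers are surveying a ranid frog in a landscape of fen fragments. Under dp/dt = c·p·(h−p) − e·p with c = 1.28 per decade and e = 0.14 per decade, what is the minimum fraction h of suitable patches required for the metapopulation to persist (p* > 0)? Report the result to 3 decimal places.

0.109

p* = h − e/c is positive only when h > e/c.
h_min = e/c = 0.14/1.28 = 0.1094.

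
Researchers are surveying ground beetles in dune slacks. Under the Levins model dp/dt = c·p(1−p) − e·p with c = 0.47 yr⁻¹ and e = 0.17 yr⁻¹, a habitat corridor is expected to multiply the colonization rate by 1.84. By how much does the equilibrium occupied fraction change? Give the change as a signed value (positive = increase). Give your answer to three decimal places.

0.165

Before: p* = 1 − 0.17/0.47 = 0.6383.
After the change, c = 0.8648, e = 0.17, so p* = 1 − 0.17/0.8648 = 0.8034.
Δp* = 0.8034 − 0.6383 = +0.1651.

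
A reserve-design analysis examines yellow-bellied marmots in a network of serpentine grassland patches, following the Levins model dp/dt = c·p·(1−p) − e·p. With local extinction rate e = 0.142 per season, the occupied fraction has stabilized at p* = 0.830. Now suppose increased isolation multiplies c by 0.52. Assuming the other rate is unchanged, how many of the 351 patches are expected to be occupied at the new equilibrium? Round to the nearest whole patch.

Balance c(1−p*) = e gives c = e/(1 − 0.83000) = 0.142/0.17000 = 0.83529.
New p* = 1 − e/c = 1 − 0.14200/0.43435 = 0.67307.
Expected occupied = 351 × 0.67307 = 236.25 ≈ 236.

236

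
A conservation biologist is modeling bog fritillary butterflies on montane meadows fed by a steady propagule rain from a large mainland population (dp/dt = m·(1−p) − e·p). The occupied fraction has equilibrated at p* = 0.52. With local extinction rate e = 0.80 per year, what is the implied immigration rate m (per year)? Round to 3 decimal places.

At equilibrium m(1−p*) = e·p*, so m = e·p*/(1−p*).
m = 0.80 × 0.52 / 0.4800 = 0.4160/0.4800 = 0.8667.

0.867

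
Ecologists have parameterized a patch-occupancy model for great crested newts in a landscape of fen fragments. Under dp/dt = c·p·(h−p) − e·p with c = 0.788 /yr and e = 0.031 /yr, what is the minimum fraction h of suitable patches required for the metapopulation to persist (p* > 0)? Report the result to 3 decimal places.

0.039

p* = h − e/c is positive only when h > e/c.
h_min = e/c = 0.031/0.788 = 0.0393.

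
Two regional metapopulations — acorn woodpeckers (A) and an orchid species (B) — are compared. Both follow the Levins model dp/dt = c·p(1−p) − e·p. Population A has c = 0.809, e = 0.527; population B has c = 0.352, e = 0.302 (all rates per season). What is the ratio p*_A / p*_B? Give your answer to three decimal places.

A: p*_A = 1 − 0.527/0.809 = 0.3486.
B: p*_B = 1 − 0.302/0.352 = 0.1420.
p*_A / p*_B = 0.3486/0.1420 = 2.4540.

2.454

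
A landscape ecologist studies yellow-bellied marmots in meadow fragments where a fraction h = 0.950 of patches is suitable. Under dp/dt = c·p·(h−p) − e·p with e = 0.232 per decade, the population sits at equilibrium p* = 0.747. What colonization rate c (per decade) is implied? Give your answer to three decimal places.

At equilibrium c(h−p*) = e, so c = e/(h−p*).
c = 0.232/(0.950 − 0.747) = 0.232/0.2030 = 1.1429.

1.143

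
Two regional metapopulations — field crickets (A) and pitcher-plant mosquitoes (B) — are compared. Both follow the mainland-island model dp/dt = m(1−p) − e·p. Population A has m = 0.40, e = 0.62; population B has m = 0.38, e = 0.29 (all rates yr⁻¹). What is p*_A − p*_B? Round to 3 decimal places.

A: p*_A = m/(m+e) = 0.40/1.0200 = 0.3922.
B: p*_B = 0.38/0.6700 = 0.5672.
p*_A − p*_B = 0.3922 − 0.5672 = -0.1750.

-0.175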